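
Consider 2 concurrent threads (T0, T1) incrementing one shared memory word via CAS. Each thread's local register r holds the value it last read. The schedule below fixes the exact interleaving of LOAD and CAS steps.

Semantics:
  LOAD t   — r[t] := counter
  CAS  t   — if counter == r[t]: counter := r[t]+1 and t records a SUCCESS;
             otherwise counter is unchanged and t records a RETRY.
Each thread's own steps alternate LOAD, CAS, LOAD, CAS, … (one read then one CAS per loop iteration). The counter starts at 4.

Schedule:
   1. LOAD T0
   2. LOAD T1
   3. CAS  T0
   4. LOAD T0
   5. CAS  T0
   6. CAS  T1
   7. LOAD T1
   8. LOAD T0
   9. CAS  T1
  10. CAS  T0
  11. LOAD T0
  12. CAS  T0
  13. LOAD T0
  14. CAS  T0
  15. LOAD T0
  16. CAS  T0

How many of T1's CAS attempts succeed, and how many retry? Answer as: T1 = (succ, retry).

T0 LOAD — after: cnt=4, r=4 — load
T1 LOAD — after: cnt=4, r=4 — load
T0 CAS — after: cnt=5, r=4 — ok
T0 LOAD — after: cnt=5, r=5 — load
T0 CAS — after: cnt=6, r=5 — ok
T1 CAS — after: cnt=6, r=4 — retry
T1 LOAD — after: cnt=6, r=6 — load
T0 LOAD — after: cnt=6, r=6 — load
T1 CAS — after: cnt=7, r=6 — ok
T0 CAS — after: cnt=7, r=6 — retry
T0 LOAD — after: cnt=7, r=7 — load
T0 CAS — after: cnt=8, r=7 — ok
T0 LOAD — after: cnt=8, r=8 — load
T0 CAS — after: cnt=9, r=8 — ok
T0 LOAD — after: cnt=9, r=9 — load
T0 CAS — after: cnt=10, r=9 — ok

T1 = (1, 1)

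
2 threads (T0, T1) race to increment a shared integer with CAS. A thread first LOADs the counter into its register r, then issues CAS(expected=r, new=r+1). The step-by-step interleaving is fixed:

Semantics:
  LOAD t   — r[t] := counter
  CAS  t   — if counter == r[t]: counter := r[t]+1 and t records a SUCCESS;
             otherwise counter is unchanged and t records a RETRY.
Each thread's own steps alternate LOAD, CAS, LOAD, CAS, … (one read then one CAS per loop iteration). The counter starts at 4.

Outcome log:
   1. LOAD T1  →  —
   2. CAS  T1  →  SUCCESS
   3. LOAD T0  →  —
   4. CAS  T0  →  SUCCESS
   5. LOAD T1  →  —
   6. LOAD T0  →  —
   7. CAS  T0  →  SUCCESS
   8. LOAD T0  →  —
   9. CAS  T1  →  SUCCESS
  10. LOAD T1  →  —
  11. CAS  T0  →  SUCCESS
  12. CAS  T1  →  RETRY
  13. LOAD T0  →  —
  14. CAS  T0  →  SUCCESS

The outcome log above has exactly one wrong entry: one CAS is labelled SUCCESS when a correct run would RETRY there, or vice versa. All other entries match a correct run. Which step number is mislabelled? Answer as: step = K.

step = 9

Correct run:
step 1: T1 LOAD ⇒ load; ctr=4 reg=4
step 2: T1 CAS ⇒ ok; ctr=5 reg=4
step 3: T0 LOAD ⇒ load; ctr=5 reg=5
step 4: T0 CAS ⇒ ok; ctr=6 reg=5
step 5: T1 LOAD ⇒ load; ctr=6 reg=6
step 6: T0 LOAD ⇒ load; ctr=6 reg=6
step 7: T0 CAS ⇒ ok; ctr=7 reg=6
step 8: T0 LOAD ⇒ load; ctr=7 reg=7
step 9: T1 CAS ⇒ retry; ctr=7 reg=6
step 10: T1 LOAD ⇒ load; ctr=7 reg=7
step 11: T0 CAS ⇒ ok; ctr=8 reg=7
step 12: T1 CAS ⇒ retry; ctr=8 reg=7
step 13: T0 LOAD ⇒ load; ctr=8 reg=8
step 14: T0 CAS ⇒ ok; ctr=9 reg=8
Flip is step 9.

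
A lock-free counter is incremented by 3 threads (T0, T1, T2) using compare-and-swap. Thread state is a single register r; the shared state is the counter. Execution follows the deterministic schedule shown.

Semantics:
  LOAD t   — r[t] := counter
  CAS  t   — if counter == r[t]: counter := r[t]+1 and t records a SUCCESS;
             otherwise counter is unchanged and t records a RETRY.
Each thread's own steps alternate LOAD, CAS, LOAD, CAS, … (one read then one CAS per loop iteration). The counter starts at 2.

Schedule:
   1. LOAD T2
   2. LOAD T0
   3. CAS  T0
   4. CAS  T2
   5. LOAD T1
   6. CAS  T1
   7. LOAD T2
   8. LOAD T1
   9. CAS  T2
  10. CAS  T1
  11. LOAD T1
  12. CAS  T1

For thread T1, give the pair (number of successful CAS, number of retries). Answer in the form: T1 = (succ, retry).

[1] T2.load  rd  (counter 2, T2.r 2)
[2] T0.load  rd  (counter 2, T0.r 2)
[3] T0.cas  hit  (counter 3, T0.r 2)
[4] T2.cas  miss  (counter 3, T2.r 2)
[5] T1.load  rd  (counter 3, T1.r 3)
[6] T1.cas  hit  (counter 4, T1.r 3)
[7] T2.load  rd  (counter 4, T2.r 4)
[8] T1.load  rd  (counter 4, T1.r 4)
[9] T2.cas  hit  (counter 5, T2.r 4)
[10] T1.cas  miss  (counter 5, T1.r 4)
[11] T1.load  rd  (counter 5, T1.r 5)
[12] T1.cas  hit  (counter 6, T1.r 5)

T1 = (2, 1)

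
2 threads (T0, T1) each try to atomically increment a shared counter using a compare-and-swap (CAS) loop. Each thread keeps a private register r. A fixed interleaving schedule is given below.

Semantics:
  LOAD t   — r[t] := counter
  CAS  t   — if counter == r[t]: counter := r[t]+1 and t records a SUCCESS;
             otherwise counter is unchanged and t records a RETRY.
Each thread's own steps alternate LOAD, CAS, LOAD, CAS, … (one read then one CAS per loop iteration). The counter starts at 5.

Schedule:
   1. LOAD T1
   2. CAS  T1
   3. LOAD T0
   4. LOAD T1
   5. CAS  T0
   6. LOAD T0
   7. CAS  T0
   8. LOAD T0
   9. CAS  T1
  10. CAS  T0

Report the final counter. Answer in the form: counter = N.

#1 T1 reads 5
#2 T1 CAS(5→6) writes; counter now 6
#3 T0 reads 6
#4 T1 reads 6
#5 T0 CAS(6→7) writes; counter now 7
#6 T0 reads 7
#7 T0 CAS(7→8) writes; counter now 8
#8 T0 reads 8
#9 T1 CAS(6→7) fails; counter now 8
#10 T0 CAS(8→9) writes; counter now 9

counter = 9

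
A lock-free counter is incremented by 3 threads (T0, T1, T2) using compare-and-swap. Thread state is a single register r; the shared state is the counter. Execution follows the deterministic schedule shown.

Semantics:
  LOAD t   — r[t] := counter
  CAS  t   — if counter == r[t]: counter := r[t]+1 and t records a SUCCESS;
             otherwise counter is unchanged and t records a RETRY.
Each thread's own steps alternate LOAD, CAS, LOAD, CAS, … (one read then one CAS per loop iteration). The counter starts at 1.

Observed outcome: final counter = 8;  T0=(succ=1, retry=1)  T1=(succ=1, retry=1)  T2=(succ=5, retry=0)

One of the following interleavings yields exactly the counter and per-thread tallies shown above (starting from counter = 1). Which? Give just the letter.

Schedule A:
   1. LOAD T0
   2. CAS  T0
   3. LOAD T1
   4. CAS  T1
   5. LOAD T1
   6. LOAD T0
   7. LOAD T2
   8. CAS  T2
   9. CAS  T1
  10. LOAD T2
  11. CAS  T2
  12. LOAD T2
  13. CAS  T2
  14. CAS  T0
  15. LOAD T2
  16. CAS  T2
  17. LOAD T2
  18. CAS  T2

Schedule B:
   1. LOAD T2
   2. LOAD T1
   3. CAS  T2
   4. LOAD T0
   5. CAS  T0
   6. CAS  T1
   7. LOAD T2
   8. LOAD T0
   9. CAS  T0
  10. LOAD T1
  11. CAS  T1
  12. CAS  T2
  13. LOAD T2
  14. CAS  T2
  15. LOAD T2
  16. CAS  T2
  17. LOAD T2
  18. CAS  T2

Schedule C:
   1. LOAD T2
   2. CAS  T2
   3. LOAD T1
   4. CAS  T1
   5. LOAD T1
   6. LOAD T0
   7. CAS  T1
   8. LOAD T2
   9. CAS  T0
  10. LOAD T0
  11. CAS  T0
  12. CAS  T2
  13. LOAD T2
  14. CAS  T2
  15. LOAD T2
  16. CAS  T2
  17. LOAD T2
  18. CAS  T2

A

Run A:
   1) LOAD T0:  M=1  r_T0=1
   2) CAS  T0:  M=2  r_T0=1 ✓
   3) LOAD T1:  M=2  r_T1=2
   4) CAS  T1:  M=3  r_T1=2 ✓
   5) LOAD T1:  M=3  r_T1=3
   6) LOAD T0:  M=3  r_T0=3
   7) LOAD T2:  M=3  r_T2=3
   8) CAS  T2:  M=4  r_T2=3 ✓
   9) CAS  T1:  M=4  r_T1=3 ✗
  10) LOAD T2:  M=4  r_T2=4
  11) CAS  T2:  M=5  r_T2=4 ✓
  12) LOAD T2:  M=5  r_T2=5
  13) CAS  T2:  M=6  r_T2=5 ✓
  14) CAS  T0:  M=6  r_T0=3 ✗
  15) LOAD T2:  M=6  r_T2=6
  16) CAS  T2:  M=7  r_T2=6 ✓
  17) LOAD T2:  M=7  r_T2=7
  18) CAS  T2:  M=8  r_T2=7 ✓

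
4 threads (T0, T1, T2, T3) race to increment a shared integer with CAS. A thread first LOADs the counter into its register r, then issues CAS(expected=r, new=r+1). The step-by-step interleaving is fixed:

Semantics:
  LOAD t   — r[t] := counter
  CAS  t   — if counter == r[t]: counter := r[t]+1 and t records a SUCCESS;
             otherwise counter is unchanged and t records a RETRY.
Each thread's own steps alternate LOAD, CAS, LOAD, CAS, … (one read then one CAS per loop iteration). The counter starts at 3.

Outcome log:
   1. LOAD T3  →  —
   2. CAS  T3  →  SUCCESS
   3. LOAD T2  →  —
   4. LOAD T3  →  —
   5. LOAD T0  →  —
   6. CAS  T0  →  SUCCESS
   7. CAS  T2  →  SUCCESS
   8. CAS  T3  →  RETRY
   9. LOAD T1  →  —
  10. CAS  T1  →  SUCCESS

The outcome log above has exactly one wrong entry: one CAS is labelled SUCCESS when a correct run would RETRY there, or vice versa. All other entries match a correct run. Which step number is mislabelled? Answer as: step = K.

Reference trace:
T3 LOAD — after: cnt=3, r=3 — load
T3 CAS — after: cnt=4, r=3 — ok
T2 LOAD — after: cnt=4, r=4 — load
T3 LOAD — after: cnt=4, r=4 — load
T0 LOAD — after: cnt=4, r=4 — load
T0 CAS — after: cnt=5, r=4 — ok
T2 CAS — after: cnt=5, r=4 — retry
T3 CAS — after: cnt=5, r=4 — retry
T1 LOAD — after: cnt=5, r=5 — load
T1 CAS — after: cnt=6, r=5 — ok
Flip is step 7.

step = 7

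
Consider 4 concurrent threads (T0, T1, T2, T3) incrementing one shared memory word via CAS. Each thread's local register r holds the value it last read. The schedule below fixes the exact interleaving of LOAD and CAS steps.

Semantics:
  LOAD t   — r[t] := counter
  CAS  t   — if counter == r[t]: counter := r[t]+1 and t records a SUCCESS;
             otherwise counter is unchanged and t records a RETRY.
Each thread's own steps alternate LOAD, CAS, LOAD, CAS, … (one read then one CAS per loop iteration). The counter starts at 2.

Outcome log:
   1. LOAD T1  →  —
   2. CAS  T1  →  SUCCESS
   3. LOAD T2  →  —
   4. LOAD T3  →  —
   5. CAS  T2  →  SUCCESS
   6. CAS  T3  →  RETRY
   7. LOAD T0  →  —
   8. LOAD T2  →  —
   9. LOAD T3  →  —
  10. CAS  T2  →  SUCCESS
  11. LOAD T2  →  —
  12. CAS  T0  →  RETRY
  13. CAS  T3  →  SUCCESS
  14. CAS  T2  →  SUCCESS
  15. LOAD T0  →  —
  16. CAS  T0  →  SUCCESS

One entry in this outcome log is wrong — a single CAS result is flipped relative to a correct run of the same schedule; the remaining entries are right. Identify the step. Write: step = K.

step = 13

Re-executing:
T1 LOAD — after: cnt=2, r=2 — load
T1 CAS — after: cnt=3, r=2 — ok
T2 LOAD — after: cnt=3, r=3 — load
T3 LOAD — after: cnt=3, r=3 — load
T2 CAS — after: cnt=4, r=3 — ok
T3 CAS — after: cnt=4, r=3 — retry
T0 LOAD — after: cnt=4, r=4 — load
T2 LOAD — after: cnt=4, r=4 — load
T3 LOAD — after: cnt=4, r=4 — load
T2 CAS — after: cnt=5, r=4 — ok
T2 LOAD — after: cnt=5, r=5 — load
T0 CAS — after: cnt=5, r=4 — retry
T3 CAS — after: cnt=5, r=4 — retry
T2 CAS — after: cnt=6, r=5 — ok
T0 LOAD — after: cnt=6, r=6 — load
T0 CAS — after: cnt=7, r=6 — ok
Mismatch at 13.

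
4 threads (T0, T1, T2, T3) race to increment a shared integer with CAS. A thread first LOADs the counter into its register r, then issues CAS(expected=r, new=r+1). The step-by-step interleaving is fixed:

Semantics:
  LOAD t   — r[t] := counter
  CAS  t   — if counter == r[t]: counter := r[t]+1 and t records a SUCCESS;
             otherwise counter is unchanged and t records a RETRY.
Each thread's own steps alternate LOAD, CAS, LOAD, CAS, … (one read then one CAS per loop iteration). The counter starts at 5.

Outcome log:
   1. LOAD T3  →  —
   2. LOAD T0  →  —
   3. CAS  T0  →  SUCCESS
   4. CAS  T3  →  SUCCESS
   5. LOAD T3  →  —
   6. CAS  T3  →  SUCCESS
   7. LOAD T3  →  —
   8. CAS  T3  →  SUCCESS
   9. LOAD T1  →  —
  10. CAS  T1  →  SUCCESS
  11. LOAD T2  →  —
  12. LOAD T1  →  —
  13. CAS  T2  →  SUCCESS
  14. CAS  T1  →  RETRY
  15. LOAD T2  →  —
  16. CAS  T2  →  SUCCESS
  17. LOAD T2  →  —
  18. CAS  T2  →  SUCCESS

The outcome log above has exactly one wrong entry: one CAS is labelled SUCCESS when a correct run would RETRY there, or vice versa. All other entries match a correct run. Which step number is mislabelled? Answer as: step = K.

step = 4

Correct run:
step 1: T3 LOAD ⇒ load; ctr=5 reg=5
step 2: T0 LOAD ⇒ load; ctr=5 reg=5
step 3: T0 CAS ⇒ ok; ctr=6 reg=5
step 4: T3 CAS ⇒ retry; ctr=6 reg=5
step 5: T3 LOAD ⇒ load; ctr=6 reg=6
step 6: T3 CAS ⇒ ok; ctr=7 reg=6
step 7: T3 LOAD ⇒ load; ctr=7 reg=7
step 8: T3 CAS ⇒ ok; ctr=8 reg=7
step 9: T1 LOAD ⇒ load; ctr=8 reg=8
step 10: T1 CAS ⇒ ok; ctr=9 reg=8
step 11: T2 LOAD ⇒ load; ctr=9 reg=9
step 12: T1 LOAD ⇒ load; ctr=9 reg=9
step 13: T2 CAS ⇒ ok; ctr=10 reg=9
step 14: T1 CAS ⇒ retry; ctr=10 reg=9
step 15: T2 LOAD ⇒ load; ctr=10 reg=10
step 16: T2 CAS ⇒ ok; ctr=11 reg=10
step 17: T2 LOAD ⇒ load; ctr=11 reg=11
step 18: T2 CAS ⇒ ok; ctr=12 reg=11
Log disagrees first at step 4.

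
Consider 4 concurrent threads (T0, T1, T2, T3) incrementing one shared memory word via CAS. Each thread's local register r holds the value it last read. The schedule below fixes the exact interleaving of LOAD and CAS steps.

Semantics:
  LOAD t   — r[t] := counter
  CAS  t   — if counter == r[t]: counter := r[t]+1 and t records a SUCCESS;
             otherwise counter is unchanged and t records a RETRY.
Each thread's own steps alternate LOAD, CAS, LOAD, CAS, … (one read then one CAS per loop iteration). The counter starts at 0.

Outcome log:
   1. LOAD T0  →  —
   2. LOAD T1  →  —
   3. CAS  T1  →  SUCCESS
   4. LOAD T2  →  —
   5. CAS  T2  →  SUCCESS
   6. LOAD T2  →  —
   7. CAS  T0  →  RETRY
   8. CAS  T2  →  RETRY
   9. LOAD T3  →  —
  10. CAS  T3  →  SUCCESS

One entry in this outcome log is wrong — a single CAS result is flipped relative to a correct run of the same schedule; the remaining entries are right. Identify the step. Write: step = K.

Correct run:
#1 T0 reads 0
#2 T1 reads 0
#3 T1 CAS(0→1) writes; counter now 1
#4 T2 reads 1
#5 T2 CAS(1→2) writes; counter now 2
#6 T2 reads 2
#7 T0 CAS(0→1) fails; counter now 2
#8 T2 CAS(2→3) writes; counter now 3
#9 T3 reads 3
#10 T3 CAS(3→4) writes; counter now 4
Flip is step 8.

step = 8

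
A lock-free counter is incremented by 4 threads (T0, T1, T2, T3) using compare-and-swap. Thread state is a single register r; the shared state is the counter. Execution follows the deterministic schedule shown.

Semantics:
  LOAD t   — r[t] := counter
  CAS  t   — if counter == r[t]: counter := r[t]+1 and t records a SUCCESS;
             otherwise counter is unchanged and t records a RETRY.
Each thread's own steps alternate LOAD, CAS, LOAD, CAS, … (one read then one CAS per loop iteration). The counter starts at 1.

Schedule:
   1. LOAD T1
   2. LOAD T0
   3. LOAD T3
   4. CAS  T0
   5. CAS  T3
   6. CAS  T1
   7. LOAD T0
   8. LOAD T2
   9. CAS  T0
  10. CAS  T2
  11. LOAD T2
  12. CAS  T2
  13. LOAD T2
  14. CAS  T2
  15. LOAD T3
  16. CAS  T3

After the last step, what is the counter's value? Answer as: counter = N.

T1 LOAD — after: cnt=1, r=1 — load
T0 LOAD — after: cnt=1, r=1 — load
T3 LOAD — after: cnt=1, r=1 — load
T0 CAS — after: cnt=2, r=1 — ok
T3 CAS — after: cnt=2, r=1 — retry
T1 CAS — after: cnt=2, r=1 — retry
T0 LOAD — after: cnt=2, r=2 — load
T2 LOAD — after: cnt=2, r=2 — load
T0 CAS — after: cnt=3, r=2 — ok
T2 CAS — after: cnt=3, r=2 — retry
T2 LOAD — after: cnt=3, r=3 — load
T2 CAS — after: cnt=4, r=3 — ok
T2 LOAD — after: cnt=4, r=4 — load
T2 CAS — after: cnt=5, r=4 — ok
T3 LOAD — after: cnt=5, r=5 — load
T3 CAS — after: cnt=6, r=5 — ok

counter = 6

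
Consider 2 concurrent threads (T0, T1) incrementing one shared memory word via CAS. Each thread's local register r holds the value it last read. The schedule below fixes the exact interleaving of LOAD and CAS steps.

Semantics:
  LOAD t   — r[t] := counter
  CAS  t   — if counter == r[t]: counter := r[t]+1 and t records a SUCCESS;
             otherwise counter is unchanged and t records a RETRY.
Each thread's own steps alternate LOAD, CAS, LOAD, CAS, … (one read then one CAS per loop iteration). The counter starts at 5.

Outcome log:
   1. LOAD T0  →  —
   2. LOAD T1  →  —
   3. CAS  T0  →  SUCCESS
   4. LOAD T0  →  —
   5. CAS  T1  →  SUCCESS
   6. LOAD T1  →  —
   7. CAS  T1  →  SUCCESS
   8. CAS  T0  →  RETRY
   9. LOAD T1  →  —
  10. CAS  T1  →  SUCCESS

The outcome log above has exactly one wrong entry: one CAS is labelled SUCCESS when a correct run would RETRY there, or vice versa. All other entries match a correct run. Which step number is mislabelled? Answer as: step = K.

Reference trace:
[1] T0.load  rd  (counter 5, T0.r 5)
[2] T1.load  rd  (counter 5, T1.r 5)
[3] T0.cas  hit  (counter 6, T0.r 5)
[4] T0.load  rd  (counter 6, T0.r 6)
[5] T1.cas  miss  (counter 6, T1.r 5)
[6] T1.load  rd  (counter 6, T1.r 6)
[7] T1.cas  hit  (counter 7, T1.r 6)
[8] T0.cas  miss  (counter 7, T0.r 6)
[9] T1.load  rd  (counter 7, T1.r 7)
[10] T1.cas  hit  (counter 8, T1.r 7)
Log disagrees first at step 5.

step = 5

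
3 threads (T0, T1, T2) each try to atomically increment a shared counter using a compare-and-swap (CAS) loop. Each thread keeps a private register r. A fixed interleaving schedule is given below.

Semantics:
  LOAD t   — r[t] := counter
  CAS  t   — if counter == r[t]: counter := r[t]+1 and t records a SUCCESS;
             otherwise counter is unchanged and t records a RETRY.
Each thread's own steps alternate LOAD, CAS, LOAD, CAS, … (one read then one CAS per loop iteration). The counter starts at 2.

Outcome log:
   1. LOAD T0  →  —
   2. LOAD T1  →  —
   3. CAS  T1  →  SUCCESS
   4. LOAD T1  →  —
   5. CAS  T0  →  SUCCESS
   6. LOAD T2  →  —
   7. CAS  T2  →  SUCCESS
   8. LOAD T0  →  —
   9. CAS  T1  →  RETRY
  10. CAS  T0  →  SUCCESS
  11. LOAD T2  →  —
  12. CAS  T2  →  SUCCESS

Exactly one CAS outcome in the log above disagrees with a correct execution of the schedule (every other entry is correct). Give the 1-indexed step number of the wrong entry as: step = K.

Correct run:
step 1: T0 LOAD ⇒ load; ctr=2 reg=2
step 2: T1 LOAD ⇒ load; ctr=2 reg=2
step 3: T1 CAS ⇒ ok; ctr=3 reg=2
step 4: T1 LOAD ⇒ load; ctr=3 reg=3
step 5: T0 CAS ⇒ retry; ctr=3 reg=2
step 6: T2 LOAD ⇒ load; ctr=3 reg=3
step 7: T2 CAS ⇒ ok; ctr=4 reg=3
step 8: T0 LOAD ⇒ load; ctr=4 reg=4
step 9: T1 CAS ⇒ retry; ctr=4 reg=3
step 10: T0 CAS ⇒ ok; ctr=5 reg=4
step 11: T2 LOAD ⇒ load; ctr=5 reg=5
step 12: T2 CAS ⇒ ok; ctr=6 reg=5
Mismatch at 5.

step = 5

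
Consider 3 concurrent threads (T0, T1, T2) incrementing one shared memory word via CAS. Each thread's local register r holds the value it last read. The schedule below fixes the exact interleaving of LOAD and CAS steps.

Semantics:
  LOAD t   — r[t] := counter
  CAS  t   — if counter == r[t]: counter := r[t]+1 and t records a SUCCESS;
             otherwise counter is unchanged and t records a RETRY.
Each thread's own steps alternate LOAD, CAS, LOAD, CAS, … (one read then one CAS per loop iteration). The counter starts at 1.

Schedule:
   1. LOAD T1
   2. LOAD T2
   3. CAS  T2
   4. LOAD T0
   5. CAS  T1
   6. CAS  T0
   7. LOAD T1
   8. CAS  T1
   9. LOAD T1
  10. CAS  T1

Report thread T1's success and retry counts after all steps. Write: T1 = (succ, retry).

T1 = (2, 1)

step 1: T1 LOAD ⇒ load; ctr=1 reg=1
step 2: T2 LOAD ⇒ load; ctr=1 reg=1
step 3: T2 CAS ⇒ ok; ctr=2 reg=1
step 4: T0 LOAD ⇒ load; ctr=2 reg=2
step 5: T1 CAS ⇒ retry; ctr=2 reg=1
step 6: T0 CAS ⇒ ok; ctr=3 reg=2
step 7: T1 LOAD ⇒ load; ctr=3 reg=3
step 8: T1 CAS ⇒ ok; ctr=4 reg=3
step 9: T1 LOAD ⇒ load; ctr=4 reg=4
step 10: T1 CAS ⇒ ok; ctr=5 reg=4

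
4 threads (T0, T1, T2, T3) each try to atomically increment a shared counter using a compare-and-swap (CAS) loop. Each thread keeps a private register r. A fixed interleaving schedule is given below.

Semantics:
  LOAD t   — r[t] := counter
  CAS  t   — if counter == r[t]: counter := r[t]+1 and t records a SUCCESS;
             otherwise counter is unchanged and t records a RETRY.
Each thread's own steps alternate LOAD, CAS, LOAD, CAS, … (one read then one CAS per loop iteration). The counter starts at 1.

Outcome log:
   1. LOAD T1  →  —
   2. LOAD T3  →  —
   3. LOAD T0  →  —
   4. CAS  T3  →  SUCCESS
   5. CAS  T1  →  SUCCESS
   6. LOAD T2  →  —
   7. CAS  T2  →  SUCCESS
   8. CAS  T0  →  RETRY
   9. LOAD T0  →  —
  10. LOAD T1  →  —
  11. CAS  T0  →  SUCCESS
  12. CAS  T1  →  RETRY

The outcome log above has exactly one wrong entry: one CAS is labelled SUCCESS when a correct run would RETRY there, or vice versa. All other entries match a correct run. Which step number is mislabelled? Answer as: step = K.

step = 5

Correct run:
1. LOAD T1 → mem=1 r[T1]=1 [LOAD]
2. LOAD T3 → mem=1 r[T3]=1 [LOAD]
3. LOAD T0 → mem=1 r[T0]=1 [LOAD]
4. CAS T3 → mem=2 r[T3]=1 [OK]
5. CAS T1 → mem=2 r[T1]=1 [RETRY]
6. LOAD T2 → mem=2 r[T2]=2 [LOAD]
7. CAS T2 → mem=3 r[T2]=2 [OK]
8. CAS T0 → mem=3 r[T0]=1 [RETRY]
9. LOAD T0 → mem=3 r[T0]=3 [LOAD]
10. LOAD T1 → mem=3 r[T1]=3 [LOAD]
11. CAS T0 → mem=4 r[T0]=3 [OK]
12. CAS T1 → mem=4 r[T1]=3 [RETRY]
Log disagrees first at step 5.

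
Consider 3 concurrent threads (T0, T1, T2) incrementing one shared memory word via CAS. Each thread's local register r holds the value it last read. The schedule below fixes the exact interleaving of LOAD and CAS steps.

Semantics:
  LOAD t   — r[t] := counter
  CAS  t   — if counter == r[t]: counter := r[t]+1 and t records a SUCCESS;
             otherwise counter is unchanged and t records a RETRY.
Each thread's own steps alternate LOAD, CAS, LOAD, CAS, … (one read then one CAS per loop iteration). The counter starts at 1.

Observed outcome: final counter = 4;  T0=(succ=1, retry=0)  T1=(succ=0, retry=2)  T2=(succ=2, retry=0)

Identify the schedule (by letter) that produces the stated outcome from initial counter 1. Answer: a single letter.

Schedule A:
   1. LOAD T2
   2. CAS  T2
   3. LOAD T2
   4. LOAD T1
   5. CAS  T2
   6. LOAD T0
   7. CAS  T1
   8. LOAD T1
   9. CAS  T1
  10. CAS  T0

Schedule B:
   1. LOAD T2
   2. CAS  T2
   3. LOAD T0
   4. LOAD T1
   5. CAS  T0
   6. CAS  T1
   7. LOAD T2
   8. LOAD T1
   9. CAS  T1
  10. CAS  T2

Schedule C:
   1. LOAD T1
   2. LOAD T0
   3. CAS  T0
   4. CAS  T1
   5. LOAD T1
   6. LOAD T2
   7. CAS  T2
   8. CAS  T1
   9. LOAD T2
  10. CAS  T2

C

Run C:
step 1: T1 LOAD ⇒ load; ctr=1 reg=1
step 2: T0 LOAD ⇒ load; ctr=1 reg=1
step 3: T0 CAS ⇒ ok; ctr=2 reg=1
step 4: T1 CAS ⇒ retry; ctr=2 reg=1
step 5: T1 LOAD ⇒ load; ctr=2 reg=2
step 6: T2 LOAD ⇒ load; ctr=2 reg=2
step 7: T2 CAS ⇒ ok; ctr=3 reg=2
step 8: T1 CAS ⇒ retry; ctr=3 reg=2
step 9: T2 LOAD ⇒ load; ctr=3 reg=3
step 10: T2 CAS ⇒ ok; ctr=4 reg=3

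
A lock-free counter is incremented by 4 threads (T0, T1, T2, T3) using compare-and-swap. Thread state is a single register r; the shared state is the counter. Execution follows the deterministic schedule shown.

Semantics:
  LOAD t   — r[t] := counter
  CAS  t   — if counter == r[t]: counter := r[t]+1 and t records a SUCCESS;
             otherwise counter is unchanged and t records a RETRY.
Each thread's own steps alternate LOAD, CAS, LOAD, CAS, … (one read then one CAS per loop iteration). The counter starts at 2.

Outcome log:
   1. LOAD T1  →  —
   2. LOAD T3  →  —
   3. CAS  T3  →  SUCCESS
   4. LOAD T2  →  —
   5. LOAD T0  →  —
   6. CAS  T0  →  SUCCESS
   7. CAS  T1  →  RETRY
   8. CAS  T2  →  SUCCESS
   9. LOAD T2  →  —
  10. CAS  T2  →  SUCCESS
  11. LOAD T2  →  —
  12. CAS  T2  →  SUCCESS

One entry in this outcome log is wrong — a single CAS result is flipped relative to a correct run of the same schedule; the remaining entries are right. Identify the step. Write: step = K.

step = 8

Correct run:
   1) LOAD T1:  M=2  r_T1=2
   2) LOAD T3:  M=2  r_T3=2
   3) CAS  T3:  M=3  r_T3=2 ✓
   4) LOAD T2:  M=3  r_T2=3
   5) LOAD T0:  M=3  r_T0=3
   6) CAS  T0:  M=4  r_T0=3 ✓
   7) CAS  T1:  M=4  r_T1=2 ✗
   8) CAS  T2:  M=4  r_T2=3 ✗
   9) LOAD T2:  M=4  r_T2=4
  10) CAS  T2:  M=5  r_T2=4 ✓
  11) LOAD T2:  M=5  r_T2=5
  12) CAS  T2:  M=6  r_T2=5 ✓
Log disagrees first at step 8.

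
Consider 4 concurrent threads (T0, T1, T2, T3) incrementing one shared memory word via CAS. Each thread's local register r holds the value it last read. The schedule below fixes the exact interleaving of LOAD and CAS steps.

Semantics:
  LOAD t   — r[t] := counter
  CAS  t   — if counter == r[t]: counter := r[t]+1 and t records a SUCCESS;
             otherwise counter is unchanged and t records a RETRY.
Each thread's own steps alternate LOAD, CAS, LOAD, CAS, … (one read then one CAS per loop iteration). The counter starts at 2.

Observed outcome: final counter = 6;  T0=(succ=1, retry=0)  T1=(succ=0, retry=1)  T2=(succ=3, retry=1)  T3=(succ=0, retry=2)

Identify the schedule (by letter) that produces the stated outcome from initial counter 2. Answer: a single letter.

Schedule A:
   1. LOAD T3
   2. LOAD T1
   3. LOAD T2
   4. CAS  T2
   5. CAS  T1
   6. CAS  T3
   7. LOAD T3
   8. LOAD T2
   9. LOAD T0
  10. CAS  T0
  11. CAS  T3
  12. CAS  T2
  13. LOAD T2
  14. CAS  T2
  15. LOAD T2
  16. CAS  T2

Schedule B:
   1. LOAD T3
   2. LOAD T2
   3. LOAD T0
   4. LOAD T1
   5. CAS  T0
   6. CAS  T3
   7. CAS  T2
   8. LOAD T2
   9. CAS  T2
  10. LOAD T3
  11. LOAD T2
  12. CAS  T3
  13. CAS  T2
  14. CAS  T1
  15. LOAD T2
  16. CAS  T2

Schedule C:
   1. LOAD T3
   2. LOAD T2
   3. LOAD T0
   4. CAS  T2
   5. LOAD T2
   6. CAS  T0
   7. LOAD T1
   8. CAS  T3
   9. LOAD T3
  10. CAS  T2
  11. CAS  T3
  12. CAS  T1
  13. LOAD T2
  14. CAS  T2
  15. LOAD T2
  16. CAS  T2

Simulating candidate A:
   1) LOAD T3:  M=2  r_T3=2
   2) LOAD T1:  M=2  r_T1=2
   3) LOAD T2:  M=2  r_T2=2
   4) CAS  T2:  M=3  r_T2=2 ✓
   5) CAS  T1:  M=3  r_T1=2 ✗
   6) CAS  T3:  M=3  r_T3=2 ✗
   7) LOAD T3:  M=3  r_T3=3
   8) LOAD T2:  M=3  r_T2=3
   9) LOAD T0:  M=3  r_T0=3
  10) CAS  T0:  M=4  r_T0=3 ✓
  11) CAS  T3:  M=4  r_T3=3 ✗
  12) CAS  T2:  M=4  r_T2=3 ✗
  13) LOAD T2:  M=4  r_T2=4
  14) CAS  T2:  M=5  r_T2=4 ✓
  15) LOAD T2:  M=5  r_T2=5
  16) CAS  T2:  M=6  r_T2=5 ✓

A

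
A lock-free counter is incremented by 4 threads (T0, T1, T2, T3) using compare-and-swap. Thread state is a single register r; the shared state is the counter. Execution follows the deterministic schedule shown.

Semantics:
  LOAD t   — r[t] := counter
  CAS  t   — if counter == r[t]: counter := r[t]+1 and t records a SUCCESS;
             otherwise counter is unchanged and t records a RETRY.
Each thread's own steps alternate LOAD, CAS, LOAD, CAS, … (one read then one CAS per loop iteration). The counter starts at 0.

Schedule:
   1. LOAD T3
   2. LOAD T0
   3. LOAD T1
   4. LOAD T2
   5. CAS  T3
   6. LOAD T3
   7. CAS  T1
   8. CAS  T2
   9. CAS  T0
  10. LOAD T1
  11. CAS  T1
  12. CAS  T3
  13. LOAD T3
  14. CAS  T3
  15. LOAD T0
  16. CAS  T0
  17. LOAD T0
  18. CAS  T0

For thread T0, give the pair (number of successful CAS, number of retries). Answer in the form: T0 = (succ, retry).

T0 = (2, 1)

   1) LOAD T3:  M=0  r_T3=0
   2) LOAD T0:  M=0  r_T0=0
   3) LOAD T1:  M=0  r_T1=0
   4) LOAD T2:  M=0  r_T2=0
   5) CAS  T3:  M=1  r_T3=0 ✓
   6) LOAD T3:  M=1  r_T3=1
   7) CAS  T1:  M=1  r_T1=0 ✗
   8) CAS  T2:  M=1  r_T2=0 ✗
   9) CAS  T0:  M=1  r_T0=0 ✗
  10) LOAD T1:  M=1  r_T1=1
  11) CAS  T1:  M=2  r_T1=1 ✓
  12) CAS  T3:  M=2  r_T3=1 ✗
  13) LOAD T3:  M=2  r_T3=2
  14) CAS  T3:  M=3  r_T3=2 ✓
  15) LOAD T0:  M=3  r_T0=3
  16) CAS  T0:  M=4  r_T0=3 ✓
  17) LOAD T0:  M=4  r_T0=4
  18) CAS  T0:  M=5  r_T0=4 ✓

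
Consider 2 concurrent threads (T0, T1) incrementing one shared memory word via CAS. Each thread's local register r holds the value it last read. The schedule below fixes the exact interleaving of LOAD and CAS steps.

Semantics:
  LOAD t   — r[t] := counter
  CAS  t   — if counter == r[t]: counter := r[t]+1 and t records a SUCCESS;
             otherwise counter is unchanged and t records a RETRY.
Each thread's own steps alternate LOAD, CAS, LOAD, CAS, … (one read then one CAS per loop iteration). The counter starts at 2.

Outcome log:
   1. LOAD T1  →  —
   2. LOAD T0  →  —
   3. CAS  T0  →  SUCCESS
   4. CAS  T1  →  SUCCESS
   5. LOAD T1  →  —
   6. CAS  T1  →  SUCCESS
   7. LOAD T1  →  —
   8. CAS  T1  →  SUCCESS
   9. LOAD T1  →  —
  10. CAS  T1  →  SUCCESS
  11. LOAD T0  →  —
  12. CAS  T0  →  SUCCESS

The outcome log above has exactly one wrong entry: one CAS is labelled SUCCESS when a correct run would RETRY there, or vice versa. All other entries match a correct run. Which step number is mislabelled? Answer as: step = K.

step = 4

Correct run:
step 1: T1 LOAD ⇒ load; ctr=2 reg=2
step 2: T0 LOAD ⇒ load; ctr=2 reg=2
step 3: T0 CAS ⇒ ok; ctr=3 reg=2
step 4: T1 CAS ⇒ retry; ctr=3 reg=2
step 5: T1 LOAD ⇒ load; ctr=3 reg=3
step 6: T1 CAS ⇒ ok; ctr=4 reg=3
step 7: T1 LOAD ⇒ load; ctr=4 reg=4
step 8: T1 CAS ⇒ ok; ctr=5 reg=4
step 9: T1 LOAD ⇒ load; ctr=5 reg=5
step 10: T1 CAS ⇒ ok; ctr=6 reg=5
step 11: T0 LOAD ⇒ load; ctr=6 reg=6
step 12: T0 CAS ⇒ ok; ctr=7 reg=6
Mismatch at 4.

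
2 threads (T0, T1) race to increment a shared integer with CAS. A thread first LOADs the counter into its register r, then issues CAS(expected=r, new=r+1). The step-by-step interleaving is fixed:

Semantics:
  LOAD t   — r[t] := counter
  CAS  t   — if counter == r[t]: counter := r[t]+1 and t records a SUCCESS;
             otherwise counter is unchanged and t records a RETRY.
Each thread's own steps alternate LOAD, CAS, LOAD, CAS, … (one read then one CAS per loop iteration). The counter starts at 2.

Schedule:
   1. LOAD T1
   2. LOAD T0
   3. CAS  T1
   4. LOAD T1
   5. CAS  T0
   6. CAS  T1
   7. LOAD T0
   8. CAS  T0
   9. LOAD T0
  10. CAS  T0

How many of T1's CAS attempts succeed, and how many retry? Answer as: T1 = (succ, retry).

   1) LOAD T1:  M=2  r_T1=2
   2) LOAD T0:  M=2  r_T0=2
   3) CAS  T1:  M=3  r_T1=2 ✓
   4) LOAD T1:  M=3  r_T1=3
   5) CAS  T0:  M=3  r_T0=2 ✗
   6) CAS  T1:  M=4  r_T1=3 ✓
   7) LOAD T0:  M=4  r_T0=4
   8) CAS  T0:  M=5  r_T0=4 ✓
   9) LOAD T0:  M=5  r_T0=5
  10) CAS  T0:  M=6  r_T0=5 ✓

T1 = (2, 0)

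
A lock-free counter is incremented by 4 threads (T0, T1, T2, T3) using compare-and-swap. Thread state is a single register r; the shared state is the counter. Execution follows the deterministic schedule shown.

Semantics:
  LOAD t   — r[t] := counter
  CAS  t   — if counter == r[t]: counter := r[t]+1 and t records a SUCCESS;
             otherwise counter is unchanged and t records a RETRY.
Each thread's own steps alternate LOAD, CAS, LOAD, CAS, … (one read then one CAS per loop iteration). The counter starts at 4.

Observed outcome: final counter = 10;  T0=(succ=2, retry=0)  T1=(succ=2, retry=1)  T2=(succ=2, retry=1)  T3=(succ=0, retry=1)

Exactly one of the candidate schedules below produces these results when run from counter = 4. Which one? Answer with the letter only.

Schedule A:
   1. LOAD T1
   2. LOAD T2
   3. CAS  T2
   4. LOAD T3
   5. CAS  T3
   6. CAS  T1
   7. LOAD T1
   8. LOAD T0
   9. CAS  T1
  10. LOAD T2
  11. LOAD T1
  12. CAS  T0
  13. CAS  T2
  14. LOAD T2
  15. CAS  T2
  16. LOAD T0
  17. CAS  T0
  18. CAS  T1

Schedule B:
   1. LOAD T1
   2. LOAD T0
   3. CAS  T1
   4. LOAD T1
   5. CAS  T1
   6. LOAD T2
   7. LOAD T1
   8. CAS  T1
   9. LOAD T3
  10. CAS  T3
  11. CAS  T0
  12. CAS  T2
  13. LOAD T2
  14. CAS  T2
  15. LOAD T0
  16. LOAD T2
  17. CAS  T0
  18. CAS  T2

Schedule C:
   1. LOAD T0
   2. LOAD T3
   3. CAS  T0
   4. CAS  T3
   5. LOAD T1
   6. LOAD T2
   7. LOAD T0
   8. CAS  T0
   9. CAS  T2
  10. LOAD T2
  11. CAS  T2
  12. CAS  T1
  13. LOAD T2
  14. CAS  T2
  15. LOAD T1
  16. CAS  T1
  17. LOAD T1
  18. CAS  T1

Tracing schedule C:
#1 T0 reads 4
#2 T3 reads 4
#3 T0 CAS(4→5) writes; counter now 5
#4 T3 CAS(4→5) fails; counter now 5
#5 T1 reads 5
#6 T2 reads 5
#7 T0 reads 5
#8 T0 CAS(5→6) writes; counter now 6
#9 T2 CAS(5→6) fails; counter now 6
#10 T2 reads 6
#11 T2 CAS(6→7) writes; counter now 7
#12 T1 CAS(5→6) fails; counter now 7
#13 T2 reads 7
#14 T2 CAS(7→8) writes; counter now 8
#15 T1 reads 8
#16 T1 CAS(8→9) writes; counter now 9
#17 T1 reads 9
#18 T1 CAS(9→10) writes; counter now 10

C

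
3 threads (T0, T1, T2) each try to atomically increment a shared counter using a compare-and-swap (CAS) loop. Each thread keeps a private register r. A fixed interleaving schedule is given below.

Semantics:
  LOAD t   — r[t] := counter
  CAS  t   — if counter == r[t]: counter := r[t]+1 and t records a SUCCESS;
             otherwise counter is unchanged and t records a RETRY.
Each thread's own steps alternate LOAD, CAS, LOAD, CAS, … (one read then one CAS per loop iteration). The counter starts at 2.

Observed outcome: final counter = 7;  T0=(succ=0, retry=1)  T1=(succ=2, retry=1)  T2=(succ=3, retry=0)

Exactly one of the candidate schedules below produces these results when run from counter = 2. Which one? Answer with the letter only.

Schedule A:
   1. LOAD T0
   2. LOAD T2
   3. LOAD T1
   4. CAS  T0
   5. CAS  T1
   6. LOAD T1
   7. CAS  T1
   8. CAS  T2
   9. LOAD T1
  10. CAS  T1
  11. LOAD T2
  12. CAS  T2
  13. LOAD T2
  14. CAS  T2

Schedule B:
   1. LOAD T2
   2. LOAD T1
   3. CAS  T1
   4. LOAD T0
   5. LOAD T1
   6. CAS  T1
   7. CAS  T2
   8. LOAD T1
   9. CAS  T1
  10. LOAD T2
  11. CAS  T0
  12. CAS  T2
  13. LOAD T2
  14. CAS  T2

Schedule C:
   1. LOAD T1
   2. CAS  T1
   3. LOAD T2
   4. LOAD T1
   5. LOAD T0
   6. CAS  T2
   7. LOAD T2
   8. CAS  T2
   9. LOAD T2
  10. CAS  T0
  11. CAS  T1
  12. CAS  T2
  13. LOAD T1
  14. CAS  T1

C

Simulating candidate C:
1. LOAD T1 → mem=2 r[T1]=2 [LOAD]
2. CAS T1 → mem=3 r[T1]=2 [OK]
3. LOAD T2 → mem=3 r[T2]=3 [LOAD]
4. LOAD T1 → mem=3 r[T1]=3 [LOAD]
5. LOAD T0 → mem=3 r[T0]=3 [LOAD]
6. CAS T2 → mem=4 r[T2]=3 [OK]
7. LOAD T2 → mem=4 r[T2]=4 [LOAD]
8. CAS T2 → mem=5 r[T2]=4 [OK]
9. LOAD T2 → mem=5 r[T2]=5 [LOAD]
10. CAS T0 → mem=5 r[T0]=3 [RETRY]
11. CAS T1 → mem=5 r[T1]=3 [RETRY]
12. CAS T2 → mem=6 r[T2]=5 [OK]
13. LOAD T1 → mem=6 r[T1]=6 [LOAD]
14. CAS T1 → mem=7 r[T1]=6 [OK]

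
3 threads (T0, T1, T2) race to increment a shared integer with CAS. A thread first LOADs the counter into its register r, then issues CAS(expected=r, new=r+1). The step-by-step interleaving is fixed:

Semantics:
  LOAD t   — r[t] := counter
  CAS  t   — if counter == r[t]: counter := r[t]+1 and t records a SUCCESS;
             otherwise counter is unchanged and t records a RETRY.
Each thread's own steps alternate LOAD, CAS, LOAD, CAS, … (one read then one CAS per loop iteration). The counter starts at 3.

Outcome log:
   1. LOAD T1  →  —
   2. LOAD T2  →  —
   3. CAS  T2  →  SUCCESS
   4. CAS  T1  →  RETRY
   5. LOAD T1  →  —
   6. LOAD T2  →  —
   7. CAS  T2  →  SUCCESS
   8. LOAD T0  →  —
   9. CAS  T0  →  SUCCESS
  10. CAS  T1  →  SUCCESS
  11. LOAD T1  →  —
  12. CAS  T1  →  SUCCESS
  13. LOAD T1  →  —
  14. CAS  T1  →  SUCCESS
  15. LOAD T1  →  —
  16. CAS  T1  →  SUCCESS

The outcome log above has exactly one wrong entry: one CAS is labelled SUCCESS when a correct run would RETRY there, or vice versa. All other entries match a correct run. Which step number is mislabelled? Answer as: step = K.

step = 10

Reference trace:
   1) LOAD T1:  M=3  r_T1=3
   2) LOAD T2:  M=3  r_T2=3
   3) CAS  T2:  M=4  r_T2=3 ✓
   4) CAS  T1:  M=4  r_T1=3 ✗
   5) LOAD T1:  M=4  r_T1=4
   6) LOAD T2:  M=4  r_T2=4
   7) CAS  T2:  M=5  r_T2=4 ✓
   8) LOAD T0:  M=5  r_T0=5
   9) CAS  T0:  M=6  r_T0=5 ✓
  10) CAS  T1:  M=6  r_T1=4 ✗
  11) LOAD T1:  M=6  r_T1=6
  12) CAS  T1:  M=7  r_T1=6 ✓
  13) LOAD T1:  M=7  r_T1=7
  14) CAS  T1:  M=8  r_T1=7 ✓
  15) LOAD T1:  M=8  r_T1=8
  16) CAS  T1:  M=9  r_T1=8 ✓
Log disagrees first at step 10.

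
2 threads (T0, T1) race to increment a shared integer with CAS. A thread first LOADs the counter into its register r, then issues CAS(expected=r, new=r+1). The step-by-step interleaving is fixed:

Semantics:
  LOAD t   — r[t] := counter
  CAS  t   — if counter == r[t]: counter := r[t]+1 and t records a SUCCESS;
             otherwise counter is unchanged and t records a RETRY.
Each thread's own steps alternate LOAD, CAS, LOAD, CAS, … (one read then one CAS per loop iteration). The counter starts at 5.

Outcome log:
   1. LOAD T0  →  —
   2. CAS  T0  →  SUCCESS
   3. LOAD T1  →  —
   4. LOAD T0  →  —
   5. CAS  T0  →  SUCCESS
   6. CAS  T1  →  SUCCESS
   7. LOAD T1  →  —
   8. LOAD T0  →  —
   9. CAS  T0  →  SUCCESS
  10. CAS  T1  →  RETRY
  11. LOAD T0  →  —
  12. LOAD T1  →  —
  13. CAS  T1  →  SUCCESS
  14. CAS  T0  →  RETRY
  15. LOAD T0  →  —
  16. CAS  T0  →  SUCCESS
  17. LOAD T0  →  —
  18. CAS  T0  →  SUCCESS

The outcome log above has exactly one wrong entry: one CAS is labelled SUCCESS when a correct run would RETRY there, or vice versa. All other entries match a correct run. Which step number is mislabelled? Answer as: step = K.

step = 6

Reference trace:
step 1: T0 LOAD ⇒ load; ctr=5 reg=5
step 2: T0 CAS ⇒ ok; ctr=6 reg=5
step 3: T1 LOAD ⇒ load; ctr=6 reg=6
step 4: T0 LOAD ⇒ load; ctr=6 reg=6
step 5: T0 CAS ⇒ ok; ctr=7 reg=6
step 6: T1 CAS ⇒ retry; ctr=7 reg=6
step 7: T1 LOAD ⇒ load; ctr=7 reg=7
step 8: T0 LOAD ⇒ load; ctr=7 reg=7
step 9: T0 CAS ⇒ ok; ctr=8 reg=7
step 10: T1 CAS ⇒ retry; ctr=8 reg=7
step 11: T0 LOAD ⇒ load; ctr=8 reg=8
step 12: T1 LOAD ⇒ load; ctr=8 reg=8
step 13: T1 CAS ⇒ ok; ctr=9 reg=8
step 14: T0 CAS ⇒ retry; ctr=9 reg=8
step 15: T0 LOAD ⇒ load; ctr=9 reg=9
step 16: T0 CAS ⇒ ok; ctr=10 reg=9
step 17: T0 LOAD ⇒ load; ctr=10 reg=10
step 18: T0 CAS ⇒ ok; ctr=11 reg=10
Log disagrees first at step 6.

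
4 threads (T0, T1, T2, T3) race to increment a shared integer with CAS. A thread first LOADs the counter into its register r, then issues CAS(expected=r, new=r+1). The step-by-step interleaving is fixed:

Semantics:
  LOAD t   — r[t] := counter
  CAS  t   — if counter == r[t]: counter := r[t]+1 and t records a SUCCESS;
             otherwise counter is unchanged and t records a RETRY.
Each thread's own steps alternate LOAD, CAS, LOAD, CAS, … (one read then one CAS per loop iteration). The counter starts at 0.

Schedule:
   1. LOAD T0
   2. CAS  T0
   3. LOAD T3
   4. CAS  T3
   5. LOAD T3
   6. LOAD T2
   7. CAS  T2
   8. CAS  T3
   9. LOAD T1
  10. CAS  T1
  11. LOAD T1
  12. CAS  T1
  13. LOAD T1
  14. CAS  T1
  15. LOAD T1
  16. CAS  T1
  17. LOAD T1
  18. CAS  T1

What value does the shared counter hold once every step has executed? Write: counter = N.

#1 T0 reads 0
#2 T0 CAS(0→1) writes; counter now 1
#3 T3 reads 1
#4 T3 CAS(1→2) writes; counter now 2
#5 T3 reads 2
#6 T2 reads 2
#7 T2 CAS(2→3) writes; counter now 3
#8 T3 CAS(2→3) fails; counter now 3
#9 T1 reads 3
#10 T1 CAS(3→4) writes; counter now 4
#11 T1 reads 4
#12 T1 CAS(4→5) writes; counter now 5
#13 T1 reads 5
#14 T1 CAS(5→6) writes; counter now 6
#15 T1 reads 6
#16 T1 CAS(6→7) writes; counter now 7
#17 T1 reads 7
#18 T1 CAS(7→8) writes; counter now 8

counter = 8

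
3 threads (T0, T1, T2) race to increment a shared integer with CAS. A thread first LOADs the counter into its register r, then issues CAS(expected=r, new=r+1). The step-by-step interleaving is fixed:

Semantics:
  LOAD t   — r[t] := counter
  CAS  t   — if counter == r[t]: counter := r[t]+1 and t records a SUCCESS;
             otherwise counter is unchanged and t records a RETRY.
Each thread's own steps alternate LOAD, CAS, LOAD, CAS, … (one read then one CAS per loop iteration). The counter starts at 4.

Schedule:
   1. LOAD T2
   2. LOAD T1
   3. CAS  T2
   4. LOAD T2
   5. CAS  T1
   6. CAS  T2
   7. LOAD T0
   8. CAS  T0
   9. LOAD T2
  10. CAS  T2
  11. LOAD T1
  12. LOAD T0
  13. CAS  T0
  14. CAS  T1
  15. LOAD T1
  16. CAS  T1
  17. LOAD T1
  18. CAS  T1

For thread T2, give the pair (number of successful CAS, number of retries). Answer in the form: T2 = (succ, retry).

step 1: T2 LOAD ⇒ load; ctr=4 reg=4
step 2: T1 LOAD ⇒ load; ctr=4 reg=4
step 3: T2 CAS ⇒ ok; ctr=5 reg=4
step 4: T2 LOAD ⇒ load; ctr=5 reg=5
step 5: T1 CAS ⇒ retry; ctr=5 reg=4
step 6: T2 CAS ⇒ ok; ctr=6 reg=5
step 7: T0 LOAD ⇒ load; ctr=6 reg=6
step 8: T0 CAS ⇒ ok; ctr=7 reg=6
step 9: T2 LOAD ⇒ load; ctr=7 reg=7
step 10: T2 CAS ⇒ ok; ctr=8 reg=7
step 11: T1 LOAD ⇒ load; ctr=8 reg=8
step 12: T0 LOAD ⇒ load; ctr=8 reg=8
step 13: T0 CAS ⇒ ok; ctr=9 reg=8
step 14: T1 CAS ⇒ retry; ctr=9 reg=8
step 15: T1 LOAD ⇒ load; ctr=9 reg=9
step 16: T1 CAS ⇒ ok; ctr=10 reg=9
step 17: T1 LOAD ⇒ load; ctr=10 reg=10
step 18: T1 CAS ⇒ ok; ctr=11 reg=10

T2 = (3, 0)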